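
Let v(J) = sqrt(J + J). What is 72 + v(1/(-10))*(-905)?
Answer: 72 - 181*I*sqrt(5) ≈ 72.0 - 404.73*I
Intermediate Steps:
v(J) = sqrt(2)*sqrt(J) (v(J) = sqrt(2*J) = sqrt(2)*sqrt(J))
72 + v(1/(-10))*(-905) = 72 + (sqrt(2)*sqrt(1/(-10)))*(-905) = 72 + (sqrt(2)*sqrt(-1/10))*(-905) = 72 + (sqrt(2)*(I*sqrt(10)/10))*(-905) = 72 + (I*sqrt(5)/5)*(-905) = 72 - 181*I*sqrt(5)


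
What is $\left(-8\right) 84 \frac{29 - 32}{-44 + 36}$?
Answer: $-252$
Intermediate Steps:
$\left(-8\right) 84 \frac{29 - 32}{-44 + 36} = - 672 \left(- \frac{3}{-8}\right) = - 672 \left(\left(-3\right) \left(- \frac{1}{8}\right)\right) = \left(-672\right) \frac{3}{8} = -252$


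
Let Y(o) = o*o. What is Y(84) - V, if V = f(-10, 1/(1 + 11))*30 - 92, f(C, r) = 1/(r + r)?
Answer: 6968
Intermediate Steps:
f(C, r) = 1/(2*r)
Y(o) = o²
V = 88 (V = (1/(2*(1/(1 + 11))))*30 - 92 = (1/(2*(1/12)))*30 - 92 = ((½)*12)*30 - 92 = 6*30 - 92 = 180 - 92 = 88)
Y(84) - V = 84² - 1*88 = 7056 - 88 = 6968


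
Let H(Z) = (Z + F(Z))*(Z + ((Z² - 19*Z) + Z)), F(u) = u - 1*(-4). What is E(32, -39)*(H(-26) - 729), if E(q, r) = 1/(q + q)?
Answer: -54393/64 ≈ -849.89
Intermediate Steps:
F(u) = 4 + u (F(u) = u + 4 = 4 + u)
E(q, r) = 1/(2*q)
H(Z) = (4 + 2*Z)*(Z² - 17*Z) (H(Z) = (Z + (4 + Z))*(Z + ((Z² - 19*Z) + Z)) = (4 + 2*Z)*(Z + (Z² - 18*Z)) = (4 + 2*Z)*(Z² - 17*Z))
E(32, -39)*(H(-26) - 729) = ((½)/32)*(2*(-26)*(-34 + (-26)² - 15*(-26)) - 729) = ((½)*(1/32))*(2*(-26)*(-34 + 676 + 390) - 729) = (2*(-26)*1032 - 729)/64 = (-53664 - 729)/64 = (1/64)*(-54393) = -54393/64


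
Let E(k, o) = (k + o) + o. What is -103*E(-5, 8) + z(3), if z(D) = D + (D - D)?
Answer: -1130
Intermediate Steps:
E(k, o) = k + 2*o
z(D) = D (z(D) = D + 0 = D)
-103*E(-5, 8) + z(3) = -103*(-5 + 2*8) + 3 = -103*(-5 + 16) + 3 = -103*11 + 3 = -1133 + 3 = -1130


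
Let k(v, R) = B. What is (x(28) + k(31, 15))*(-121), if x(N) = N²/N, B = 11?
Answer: -4719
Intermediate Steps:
k(v, R) = 11
x(N) = N
(x(28) + k(31, 15))*(-121) = (28 + 11)*(-121) = 39*(-121) = -4719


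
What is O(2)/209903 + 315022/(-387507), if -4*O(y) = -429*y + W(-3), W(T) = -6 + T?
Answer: -264160282895/325355527284 ≈ -0.81191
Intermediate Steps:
O(y) = 9/4 + 429*y/4 (O(y) = -(-429*y + (-6 - 3))/4 = -(-429*y - 9)/4 = -(-9 - 429*y)/4 = 9/4 + 429*y/4)
O(2)/209903 + 315022/(-387507) = (9/4 + (429/4)*2)/209903 + 315022/(-387507) = (9/4 + 429/2)*(1/209903) + 315022*(-1/387507) = (867/4)*(1/209903) - 315022/387507 = 867/839612 - 315022/387507 = -264160282895/325355527284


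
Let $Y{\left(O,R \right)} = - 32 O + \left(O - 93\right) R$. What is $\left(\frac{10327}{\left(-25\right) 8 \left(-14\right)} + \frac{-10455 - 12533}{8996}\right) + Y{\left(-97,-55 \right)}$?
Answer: $\frac{85359382623}{6297200} \approx 13555.0$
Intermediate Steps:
$Y{\left(O,R \right)} = - 32 O + R \left(-93 + O\right)$ ($Y{\left(O,R \right)} = - 32 O + \left(-93 + O\right) R = - 32 O + R \left(-93 + O\right)$)
$\left(\frac{10327}{\left(-25\right) 8 \left(-14\right)} + \frac{-10455 - 12533}{8996}\right) + Y{\left(-97,-55 \right)} = \left(\frac{10327}{\left(-25\right) 8 \left(-14\right)} + \frac{-10455 - 12533}{8996}\right) - -13554 = \left(\frac{10327}{\left(-200\right) \left(-14\right)} + \left(-10455 - 12533\right) \frac{1}{8996}\right) + \left(5115 + 3104 + 5335\right) = \left(\frac{10327}{2800} - \frac{5747}{2249}\right) + 13554 = \frac{7133823}{6297200} + 13554 = \frac{85359382623}{6297200}$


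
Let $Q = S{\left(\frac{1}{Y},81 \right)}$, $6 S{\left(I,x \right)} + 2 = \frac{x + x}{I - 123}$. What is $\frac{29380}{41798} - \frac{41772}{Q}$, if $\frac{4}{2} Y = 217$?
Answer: $\frac{34949291520208}{462557567} \approx 75557.0$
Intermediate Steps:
$Y = \frac{217}{2}$ ($Y = \frac{1}{2} \cdot 217 = \frac{217}{2} \approx 108.5$)
$S{\left(I,x \right)} = - \frac{1}{3} + \frac{x}{3 \left(-123 + I\right)}$ ($S{\left(I,x \right)} = - \frac{1}{3} + \frac{\left(x + x\right) \frac{1}{I - 123}}{6} = - \frac{1}{3} + \frac{2 x \frac{1}{-123 + I}}{6} = - \frac{1}{3} + \frac{x}{3 \left(-123 + I\right)}$)
$Q = - \frac{44266}{80067}$ ($Q = \frac{123 + 81 - \frac{1}{\frac{217}{2}}}{3 \left(-123 + \frac{1}{\frac{217}{2}}\right)} = \frac{123 + 81 - \frac{2}{217}}{3 \left(-123 + \frac{2}{217}\right)} = \frac{123 + 81 - \frac{2}{217}}{3 \left(- \frac{26689}{217}\right)} = \frac{1}{3} \left(- \frac{217}{26689}\right) \frac{44266}{217} = - \frac{44266}{80067} \approx -0.55286$)
$\frac{29380}{41798} - \frac{41772}{Q} = \frac{29380}{41798} - \frac{41772}{- \frac{44266}{80067}} = 29380 \cdot \frac{1}{41798} - - \frac{1672279362}{22133} = \frac{14690}{20899} + \frac{1672279362}{22133} = \frac{34949291520208}{462557567}$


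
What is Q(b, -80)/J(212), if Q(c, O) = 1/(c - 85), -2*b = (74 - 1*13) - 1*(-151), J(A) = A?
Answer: -1/40492 ≈ -2.4696e-5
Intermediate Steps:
b = -106 (b = -((74 - 1*13) - 1*(-151))/2 = -((74 - 13) + 151)/2 = -(61 + 151)/2 = -½*212 = -106)
Q(c, O) = 1/(-85 + c)
Q(b, -80)/J(212) = 1/(-85 - 106*212) = (1/212)/(-191) = -1/191*1/212 = -1/40492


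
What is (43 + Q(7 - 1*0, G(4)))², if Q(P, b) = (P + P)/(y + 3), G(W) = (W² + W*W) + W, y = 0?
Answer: 20449/9 ≈ 2272.1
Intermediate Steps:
G(W) = W + 2*W² (G(W) = (W² + W²) + W = 2*W² + W = W + 2*W²)
Q(P, b) = 2*P/3 (Q(P, b) = (P + P)/(0 + 3) = (2*P)/3 = (2*P)*(⅓) = 2*P/3)
(43 + Q(7 - 1*0, G(4)))² = (43 + 2*(7 - 1*0)/3)² = (43 + 2*(7 + 0)/3)² = (43 + (⅔)*7)² = (43 + 14/3)² = (143/3)² = 20449/9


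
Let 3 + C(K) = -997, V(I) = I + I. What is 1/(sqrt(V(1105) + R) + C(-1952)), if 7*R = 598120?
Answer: -700/638641 - sqrt(4295130)/6386410 ≈ -0.0014206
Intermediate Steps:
R = 598120/7 (R = (1/7)*598120 = 598120/7 ≈ 85446.)
V(I) = 2*I
C(K) = -1000 (C(K) = -3 - 997 = -1000)
1/(sqrt(V(1105) + R) + C(-1952)) = 1/(sqrt(2*1105 + 598120/7) - 1000) = 1/(sqrt(2210 + 598120/7) - 1000) = 1/(sqrt(613590/7) - 1000) = 1/(sqrt(4295130)/7 - 1000) = 1/(-1000 + sqrt(4295130)/7)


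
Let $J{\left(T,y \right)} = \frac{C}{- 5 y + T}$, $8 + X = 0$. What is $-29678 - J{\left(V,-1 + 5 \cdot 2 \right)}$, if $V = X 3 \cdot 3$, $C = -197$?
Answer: $- \frac{3472523}{117} \approx -29680.0$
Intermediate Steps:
$X = -8$ ($X = -8 + 0 = -8$)
$V = -72$ ($V = \left(-8\right) 3 \cdot 3 = \left(-24\right) 3 = -72$)
$J{\left(T,y \right)} = - \frac{197}{T - 5 y}$ ($J{\left(T,y \right)} = - \frac{197}{- 5 y + T} = - \frac{197}{T - 5 y}$)
$-29678 - J{\left(V,-1 + 5 \cdot 2 \right)} = -29678 - \frac{197}{\left(-1\right) \left(-72\right) + 5 \left(-1 + 5 \cdot 2\right)} = -29678 - \frac{197}{72 + 5 \left(-1 + 10\right)} = -29678 - \frac{197}{72 + 5 \cdot 9} = -29678 - \frac{197}{72 + 45} = -29678 - \frac{197}{117} = - \frac{3472523}{117}$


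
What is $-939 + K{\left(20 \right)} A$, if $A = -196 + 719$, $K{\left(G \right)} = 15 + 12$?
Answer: $13182$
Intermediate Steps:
$K{\left(G \right)} = 27$
$A = 523$
$-939 + K{\left(20 \right)} A = -939 + 27 \cdot 523 = -939 + 14121 = 13182$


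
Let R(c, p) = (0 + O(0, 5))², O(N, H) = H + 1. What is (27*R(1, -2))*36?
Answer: 34992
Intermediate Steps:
O(N, H) = 1 + H
R(c, p) = 36 (R(c, p) = (0 + (1 + 5))² = (0 + 6)² = 6² = 36)
(27*R(1, -2))*36 = (27*36)*36 = 972*36 = 34992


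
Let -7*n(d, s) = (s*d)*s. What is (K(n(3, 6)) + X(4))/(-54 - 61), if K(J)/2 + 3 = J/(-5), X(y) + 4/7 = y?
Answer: -18/575 ≈ -0.031304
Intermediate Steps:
n(d, s) = -d*s²/7 (n(d, s) = -s*d*s/7 = -d*s*s/7 = -d*s²/7)
X(y) = -4/7 + y
K(J) = -6 - 2*J/5 (K(J) = -6 + 2*(J/(-5)) = -6 + 2*(J*(-⅕)) = -6 + 2*(-J/5) = -6 - 2*J/5)
(K(n(3, 6)) + X(4))/(-54 - 61) = ((-6 - (-2)*3*6²/35) + (-4/7 + 4))/(-54 - 61) = ((-6 - (-2)*3*36/35) + 24/7)/(-115) = -((-6 - ⅖*(-108/7)) + 24/7)/115 = -((-6 + 216/35) + 24/7)/115 = -(6/35 + 24/7)/115 = -1/115*18/5 = -18/575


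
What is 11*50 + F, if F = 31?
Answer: 581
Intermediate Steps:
11*50 + F = 11*50 + 31 = 550 + 31 = 581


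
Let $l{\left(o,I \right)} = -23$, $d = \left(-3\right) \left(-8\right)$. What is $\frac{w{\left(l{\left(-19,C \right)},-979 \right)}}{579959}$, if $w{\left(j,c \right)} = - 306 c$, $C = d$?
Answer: $\frac{299574}{579959} \approx 0.51654$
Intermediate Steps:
$d = 24$
$C = 24$
$\frac{w{\left(l{\left(-19,C \right)},-979 \right)}}{579959} = \frac{\left(-306\right) \left(-979\right)}{579959} = 299574 \cdot \frac{1}{579959} = \frac{299574}{579959}$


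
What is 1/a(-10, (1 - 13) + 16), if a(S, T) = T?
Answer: 1/4 ≈ 0.25000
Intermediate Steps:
1/a(-10, (1 - 13) + 16) = 1/((1 - 13) + 16) = 1/(-12 + 16) = 1/4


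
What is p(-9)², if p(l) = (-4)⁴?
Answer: 65536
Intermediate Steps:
p(l) = 256
p(-9)² = 256² = 65536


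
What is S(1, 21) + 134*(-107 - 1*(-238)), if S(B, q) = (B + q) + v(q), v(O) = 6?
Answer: 17582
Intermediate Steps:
S(B, q) = 6 + B + q (S(B, q) = (B + q) + 6 = 6 + B + q)
S(1, 21) + 134*(-107 - 1*(-238)) = (6 + 1 + 21) + 134*(-107 - 1*(-238)) = 28 + 134*(-107 + 238) = 28 + 134*131 = 28 + 17554 = 17582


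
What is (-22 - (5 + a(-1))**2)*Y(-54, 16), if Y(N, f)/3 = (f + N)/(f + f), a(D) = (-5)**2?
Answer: 26277/8 ≈ 3284.6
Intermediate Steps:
a(D) = 25
Y(N, f) = 3*(N + f)/(2*f) (Y(N, f) = 3*((f + N)/(f + f)) = 3*((N + f)/((2*f))) = 3*((N + f)*(1/(2*f))) = 3*((N + f)/(2*f)) = 3*(N + f)/(2*f))
(-22 - (5 + a(-1))**2)*Y(-54, 16) = (-22 - (5 + 25)**2)*((3/2)*(-54 + 16)/16) = (-22 - 1*30**2)*((3/2)*(1/16)*(-38)) = (-22 - 1*900)*(-57/16) = (-22 - 900)*(-57/16) = -922*(-57/16) = 26277/8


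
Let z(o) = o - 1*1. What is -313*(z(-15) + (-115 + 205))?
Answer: -23162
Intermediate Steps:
z(o) = -1 + o (z(o) = o - 1 = -1 + o)
-313*(z(-15) + (-115 + 205)) = -313*((-1 - 15) + (-115 + 205)) = -313*(-16 + 90) = -313*74 = -23162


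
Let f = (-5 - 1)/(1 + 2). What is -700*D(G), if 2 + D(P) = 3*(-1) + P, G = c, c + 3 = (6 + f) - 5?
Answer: 6300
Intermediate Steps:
f = -2 (f = -6/3 = -6*1/3 = -2)
c = -4 (c = -3 + ((6 - 2) - 5) = -3 + (4 - 5) = -3 - 1 = -4)
G = -4
D(P) = -5 + P (D(P) = -2 + (3*(-1) + P) = -2 + (-3 + P) = -5 + P)
-700*D(G) = -700*(-5 - 4) = -700*(-9) = 6300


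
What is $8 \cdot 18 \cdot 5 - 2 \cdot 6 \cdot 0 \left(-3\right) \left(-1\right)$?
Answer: $0$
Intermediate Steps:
$8 \cdot 18 \cdot 5 - 2 \cdot 6 \cdot 0 \left(-3\right) \left(-1\right) = 144 \cdot 5 \left(-2\right) 0 \left(-3\right) \left(-1\right) = 144 \cdot 5 \cdot 0 \left(-3\right) \left(-1\right) = 144 \cdot 5 \cdot 0 \left(-1\right) = 144 \cdot 0 \left(-1\right) = 144 \cdot 0 = 0$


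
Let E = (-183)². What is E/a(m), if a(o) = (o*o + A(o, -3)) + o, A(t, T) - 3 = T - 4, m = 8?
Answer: 33489/68 ≈ 492.49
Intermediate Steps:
A(t, T) = -1 + T (A(t, T) = 3 + (T - 4) = 3 + (-4 + T) = -1 + T)
a(o) = -4 + o + o² (a(o) = (o*o + (-1 - 3)) + o = (o² - 4) + o = (-4 + o²) + o = -4 + o + o²)
E = 33489
E/a(m) = 33489/(-4 + 8 + 8²) = 33489/(-4 + 8 + 64) = 33489/68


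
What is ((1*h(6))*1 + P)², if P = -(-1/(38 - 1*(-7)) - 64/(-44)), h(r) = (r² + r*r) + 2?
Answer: 1290318241/245025 ≈ 5266.1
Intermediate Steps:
h(r) = 2 + 2*r² (h(r) = (r² + r²) + 2 = 2*r² + 2 = 2 + 2*r²)
P = -709/495 (P = -(-1/(38 + 7) - 64*(-1/44)) = -(-1/45 + 16/11) = -1*709/495 = -709/495 ≈ -1.4323)
((1*h(6))*1 + P)² = ((1*(2 + 2*6²))*1 - 709/495)² = ((1*(2 + 2*36))*1 - 709/495)² = ((1*(2 + 72))*1 - 709/495)² = ((1*74)*1 - 709/495)² = (74*1 - 709/495)² = (74 - 709/495)² = (35921/495)² = 1290318241/245025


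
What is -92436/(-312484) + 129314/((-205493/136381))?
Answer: -1377735069402977/16053318653 ≈ -85823.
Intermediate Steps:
-92436/(-312484) + 129314/((-205493/136381)) = -92436*(-1/312484) + 129314/((-205493*1/136381)) = 23109/78121 + 129314/(-205493/136381) = 23109/78121 + 129314*(-136381/205493) = 23109/78121 - 17635972634/205493 = -1377735069402977/16053318653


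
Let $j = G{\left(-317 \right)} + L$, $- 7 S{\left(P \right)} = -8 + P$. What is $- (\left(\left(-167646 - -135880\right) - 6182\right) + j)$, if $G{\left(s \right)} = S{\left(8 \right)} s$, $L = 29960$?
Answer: $7988$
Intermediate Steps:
$S{\left(P \right)} = \frac{8}{7} - \frac{P}{7}$ ($S{\left(P \right)} = - \frac{-8 + P}{7} = \frac{8}{7} - \frac{P}{7}$)
$G{\left(s \right)} = 0$ ($G{\left(s \right)} = \left(\frac{8}{7} - \frac{8}{7}\right) s = 0 s = 0$)
$j = 29960$ ($j = 0 + 29960 = 29960$)
$- (\left(\left(-167646 - -135880\right) - 6182\right) + j) = - (\left(\left(-167646 - -135880\right) - 6182\right) + 29960) = - (\left(\left(-167646 + 135880\right) - 6182\right) + 29960) = - (\left(-31766 - 6182\right) + 29960) = - (-37948 + 29960) = \left(-1\right) \left(-7988\right) = 7988$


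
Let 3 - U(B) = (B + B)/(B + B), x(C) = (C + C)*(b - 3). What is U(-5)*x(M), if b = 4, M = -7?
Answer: -28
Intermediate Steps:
x(C) = 2*C (x(C) = (C + C)*(4 - 3) = (2*C)*1 = 2*C)
U(B) = 2 (U(B) = 3 - (B + B)/(B + B) = 3 - 2*B/(2*B) = 3 - 2*B*1/(2*B) = 3 - 1*1 = 3 - 1 = 2)
U(-5)*x(M) = 2*(2*(-7)) = 2*(-14) = -28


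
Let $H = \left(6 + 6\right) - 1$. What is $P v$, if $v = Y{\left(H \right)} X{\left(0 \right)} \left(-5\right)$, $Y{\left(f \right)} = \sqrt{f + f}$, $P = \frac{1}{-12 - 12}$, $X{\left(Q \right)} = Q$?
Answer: $0$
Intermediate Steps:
$H = 11$ ($H = 12 - 1 = 11$)
$P = - \frac{1}{24}$ ($P = \frac{1}{-24} = - \frac{1}{24} \approx -0.041667$)
$Y{\left(f \right)} = \sqrt{2} \sqrt{f}$ ($Y{\left(f \right)} = \sqrt{2 f} = \sqrt{2} \sqrt{f}$)
$v = 0$ ($v = \sqrt{2} \sqrt{11} \cdot 0 \left(-5\right) = \sqrt{22} \cdot 0 \left(-5\right) = 0 \left(-5\right) = 0$)
$P v = \left(- \frac{1}{24}\right) 0 = 0$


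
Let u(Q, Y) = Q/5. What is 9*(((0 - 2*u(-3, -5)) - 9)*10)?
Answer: -702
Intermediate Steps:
u(Q, Y) = Q/5 (u(Q, Y) = Q*(⅕) = Q/5)
9*(((0 - 2*u(-3, -5)) - 9)*10) = 9*(((0 - 2*(-3)/5) - 9)*10) = 9*(((0 - 2*(-⅗)) - 9)*10) = 9*(((0 + 6/5) - 9)*10) = 9*((6/5 - 9)*10) = 9*(-39/5*10) = 9*(-78) = -702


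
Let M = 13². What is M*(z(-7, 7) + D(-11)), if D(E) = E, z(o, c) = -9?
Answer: -3380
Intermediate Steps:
M = 169
M*(z(-7, 7) + D(-11)) = 169*(-9 - 11) = 169*(-20) = -3380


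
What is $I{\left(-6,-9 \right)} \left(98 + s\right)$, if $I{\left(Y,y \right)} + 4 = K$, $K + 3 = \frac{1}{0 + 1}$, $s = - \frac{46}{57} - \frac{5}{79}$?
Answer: $- \frac{874750}{1501} \approx -582.78$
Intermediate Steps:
$s = - \frac{3919}{4503}$ ($s = \left(-46\right) \frac{1}{57} - \frac{5}{79} = - \frac{46}{57} - \frac{5}{79} = - \frac{3919}{4503} \approx -0.87031$)
$K = -2$ ($K = -3 + \frac{1}{0 + 1} = -3 + 1^{-1} = -3 + 1 = -2$)
$I{\left(Y,y \right)} = -6$ ($I{\left(Y,y \right)} = -4 - 2 = -6$)
$I{\left(-6,-9 \right)} \left(98 + s\right) = - 6 \left(98 - \frac{3919}{4503}\right) = \left(-6\right) \frac{437375}{4503} = - \frac{874750}{1501}$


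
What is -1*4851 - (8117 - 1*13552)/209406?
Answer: -1015823071/209406 ≈ -4851.0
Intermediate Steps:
-1*4851 - (8117 - 1*13552)/209406 = -4851 - (8117 - 13552)/209406 = -4851 - (-5435)/209406 = -4851 - 1*(-5435/209406) = -4851 + 5435/209406 = -1015823071/209406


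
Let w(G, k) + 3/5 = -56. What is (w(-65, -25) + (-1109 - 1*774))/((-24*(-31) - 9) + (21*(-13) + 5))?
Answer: -9698/2335 ≈ -4.1533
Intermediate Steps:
w(G, k) = -283/5 (w(G, k) = -3/5 - 56 = -283/5)
(w(-65, -25) + (-1109 - 1*774))/((-24*(-31) - 9) + (21*(-13) + 5)) = (-283/5 + (-1109 - 1*774))/((-24*(-31) - 9) + (21*(-13) + 5)) = (-283/5 + (-1109 - 774))/((744 - 9) + (-273 + 5)) = (-283/5 - 1883)/(735 - 268) = -9698/5/467 = -9698/5*1/467 = -9698/2335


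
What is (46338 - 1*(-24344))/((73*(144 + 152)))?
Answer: 35341/10804 ≈ 3.2711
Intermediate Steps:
(46338 - 1*(-24344))/((73*(144 + 152))) = (46338 + 24344)/((73*296)) = 70682/21608 = 70682*(1/21608) = 35341/10804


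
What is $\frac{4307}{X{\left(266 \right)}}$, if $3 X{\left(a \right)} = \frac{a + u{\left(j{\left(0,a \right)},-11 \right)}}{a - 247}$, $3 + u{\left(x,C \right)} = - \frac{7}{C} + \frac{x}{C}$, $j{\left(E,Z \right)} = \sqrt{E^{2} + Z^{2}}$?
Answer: $\frac{900163}{878} \approx 1025.2$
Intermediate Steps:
$u{\left(x,C \right)} = -3 - \frac{7}{C} + \frac{x}{C}$ ($u{\left(x,C \right)} = -3 + \left(- \frac{7}{C} + \frac{x}{C}\right) = -3 - \frac{7}{C} + \frac{x}{C}$)
$X{\left(a \right)} = \frac{- \frac{26}{11} + a - \frac{\sqrt{a^{2}}}{11}}{3 \left(-247 + a\right)}$ ($X{\left(a \right)} = \frac{\left(a + \frac{-7 + \sqrt{0^{2} + a^{2}} - -33}{-11}\right) \frac{1}{a - 247}}{3} = \frac{\left(a - \frac{-7 + \sqrt{0 + a^{2}} + 33}{11}\right) \frac{1}{-247 + a}}{3} = \frac{\left(a - \frac{-7 + \sqrt{a^{2}} + 33}{11}\right) \frac{1}{-247 + a}}{3} = \frac{\left(a - \frac{26 + \sqrt{a^{2}}}{11}\right) \frac{1}{-247 + a}}{3} = \frac{\left(a - \left(\frac{26}{11} + \frac{\sqrt{a^{2}}}{11}\right)\right) \frac{1}{-247 + a}}{3} = \frac{\left(- \frac{26}{11} + a - \frac{\sqrt{a^{2}}}{11}\right) \frac{1}{-247 + a}}{3} = \frac{\frac{1}{-247 + a} \left(- \frac{26}{11} + a - \frac{\sqrt{a^{2}}}{11}\right)}{3} = \frac{- \frac{26}{11} + a - \frac{\sqrt{a^{2}}}{11}}{3 \left(-247 + a\right)}$)
$\frac{4307}{X{\left(266 \right)}} = \frac{4307}{\frac{1}{33} \frac{1}{-247 + 266} \left(-26 - \sqrt{266^{2}} + 11 \cdot 266\right)} = \frac{4307}{\frac{1}{33} \cdot \frac{1}{19} \left(-26 - \sqrt{70756} + 2926\right)} = \frac{4307}{\frac{1}{33} \cdot \frac{1}{19} \left(-26 - 266 + 2926\right)} = \frac{4307}{\frac{1}{33} \cdot \frac{1}{19} \cdot 2634} = \frac{4307}{\frac{878}{209}} = 4307 \cdot \frac{209}{878} = \frac{900163}{878}$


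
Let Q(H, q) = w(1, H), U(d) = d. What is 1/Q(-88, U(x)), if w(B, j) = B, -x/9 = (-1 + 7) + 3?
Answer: 1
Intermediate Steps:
x = -81 (x = -9*((-1 + 7) + 3) = -9*(6 + 3) = -9*9 = -81)
Q(H, q) = 1
1/Q(-88, U(x)) = 1/1 = 1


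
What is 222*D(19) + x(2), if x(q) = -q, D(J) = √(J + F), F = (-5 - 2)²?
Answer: -2 + 444*√17 ≈ 1828.7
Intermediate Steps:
F = 49 (F = (-7)² = 49)
D(J) = √(49 + J) (D(J) = √(J + 49) = √(49 + J))
222*D(19) + x(2) = 222*√(49 + 19) - 1*2 = 222*√68 - 2 = 222*(2*√17) - 2 = 444*√17 - 2 = -2 + 444*√17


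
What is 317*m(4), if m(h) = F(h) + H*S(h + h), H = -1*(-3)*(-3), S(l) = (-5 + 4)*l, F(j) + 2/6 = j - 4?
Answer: 68155/3 ≈ 22718.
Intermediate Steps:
F(j) = -13/3 + j (F(j) = -⅓ + (j - 4) = -⅓ + (-4 + j) = -13/3 + j)
S(l) = -l
H = -9 (H = 3*(-3) = -9)
m(h) = -13/3 + 19*h (m(h) = (-13/3 + h) - (-9)*(h + h) = (-13/3 + h) - (-9)*2*h = (-13/3 + h) - (-18)*h = (-13/3 + h) + 18*h = -13/3 + 19*h)
317*m(4) = 317*(-13/3 + 19*4) = 317*(-13/3 + 76) = 317*(215/3) = 68155/3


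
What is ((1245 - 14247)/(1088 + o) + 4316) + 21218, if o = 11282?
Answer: 157921289/6185 ≈ 25533.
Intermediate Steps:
((1245 - 14247)/(1088 + o) + 4316) + 21218 = ((1245 - 14247)/(1088 + 11282) + 4316) + 21218 = (-13002/12370 + 4316) + 21218 = (-13002*1/12370 + 4316) + 21218 = (-6501/6185 + 4316) + 21218 = 26687959/6185 + 21218 = 157921289/6185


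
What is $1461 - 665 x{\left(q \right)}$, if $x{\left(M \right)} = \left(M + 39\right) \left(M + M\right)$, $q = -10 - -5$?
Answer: $227561$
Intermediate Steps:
$q = -5$ ($q = -10 + 5 = -5$)
$x{\left(M \right)} = 2 M \left(39 + M\right)$ ($x{\left(M \right)} = \left(39 + M\right) 2 M = 2 M \left(39 + M\right)$)
$1461 - 665 x{\left(q \right)} = 1461 - 665 \cdot 2 \left(-5\right) \left(39 - 5\right) = 1461 - 665 \cdot 2 \left(-5\right) 34 = 1461 - -226100 = 1461 + 226100 = 227561$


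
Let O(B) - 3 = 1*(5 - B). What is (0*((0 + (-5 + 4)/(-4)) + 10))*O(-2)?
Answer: 0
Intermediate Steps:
O(B) = 8 - B (O(B) = 3 + 1*(5 - B) = 3 + (5 - B) = 8 - B)
(0*((0 + (-5 + 4)/(-4)) + 10))*O(-2) = (0*((0 + (-5 + 4)/(-4)) + 10))*(8 - 1*(-2)) = (0*((0 - ¼*(-1)) + 10))*(8 + 2) = (0*((0 + ¼) + 10))*10 = (0*(¼ + 10))*10 = (0*(41/4))*10 = 0*10 = 0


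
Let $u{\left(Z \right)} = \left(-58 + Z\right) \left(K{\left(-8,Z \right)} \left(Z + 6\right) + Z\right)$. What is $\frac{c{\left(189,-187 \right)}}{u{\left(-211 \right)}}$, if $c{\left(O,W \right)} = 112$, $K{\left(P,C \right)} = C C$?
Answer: $\frac{14}{306895913} \approx 4.5618 \cdot 10^{-8}$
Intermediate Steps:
$K{\left(P,C \right)} = C^{2}$
$u{\left(Z \right)} = \left(-58 + Z\right) \left(Z + Z^{2} \left(6 + Z\right)\right)$ ($u{\left(Z \right)} = \left(-58 + Z\right) \left(Z^{2} \left(Z + 6\right) + Z\right) = \left(-58 + Z\right) \left(Z^{2} \left(6 + Z\right) + Z\right) = \left(-58 + Z\right) \left(Z + Z^{2} \left(6 + Z\right)\right)$)
$\frac{c{\left(189,-187 \right)}}{u{\left(-211 \right)}} = \frac{112}{\left(-211\right) \left(-58 + \left(-211\right)^{3} - -73217 - 52 \left(-211\right)^{2}\right)} = \frac{112}{\left(-211\right) \left(-58 - 9393931 + 73217 - 2315092\right)} = \frac{112}{\left(-211\right) \left(-11635864\right)} = \frac{112}{2455167304} = 112 \cdot \frac{1}{2455167304} = \frac{14}{306895913}$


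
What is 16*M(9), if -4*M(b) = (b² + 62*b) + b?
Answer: -2592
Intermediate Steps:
M(b) = -63*b/4 - b²/4 (M(b) = -((b² + 62*b) + b)/4 = -(b² + 63*b)/4 = -63*b/4 - b²/4)
16*M(9) = 16*(-¼*9*(63 + 9)) = 16*(-¼*9*72) = 16*(-162) = -2592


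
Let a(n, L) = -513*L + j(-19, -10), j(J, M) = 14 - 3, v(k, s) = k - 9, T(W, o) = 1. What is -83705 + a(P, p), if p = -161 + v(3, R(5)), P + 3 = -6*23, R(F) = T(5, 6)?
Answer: 1977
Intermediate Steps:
R(F) = 1
P = -141 (P = -3 - 6*23 = -3 - 138 = -141)
v(k, s) = -9 + k
p = -167 (p = -161 + (-9 + 3) = -161 - 6 = -167)
j(J, M) = 11
a(n, L) = 11 - 513*L (a(n, L) = -513*L + 11 = 11 - 513*L)
-83705 + a(P, p) = -83705 + (11 - 513*(-167)) = -83705 + (11 + 85671) = -83705 + 85682 = 1977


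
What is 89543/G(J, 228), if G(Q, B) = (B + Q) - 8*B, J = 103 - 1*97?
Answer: -89543/1590 ≈ -56.316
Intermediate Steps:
J = 6 (J = 103 - 97 = 6)
G(Q, B) = Q - 7*B
89543/G(J, 228) = 89543/(6 - 7*228) = 89543/(6 - 1596) = 89543/(-1590) = 89543*(-1/1590) = -89543/1590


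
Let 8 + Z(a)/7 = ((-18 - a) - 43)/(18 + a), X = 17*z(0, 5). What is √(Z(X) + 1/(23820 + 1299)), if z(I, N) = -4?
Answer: I*√399470141942/83730 ≈ 7.5485*I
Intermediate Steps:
X = -68 (X = 17*(-4) = -68)
Z(a) = -56 + 7*(-61 - a)/(18 + a) (Z(a) = -56 + 7*(((-18 - a) - 43)/(18 + a)) = -56 + 7*((-61 - a)/(18 + a)) = -56 + 7*(-61 - a)/(18 + a))
√(Z(X) + 1/(23820 + 1299)) = √(7*(-205 - 9*(-68))/(18 - 68) + 1/(23820 + 1299)) = √(7*(-205 + 612)/(-50) + 1/25119) = √(7*(-1/50)*407 + 1/25119) = √(-2849/50 + 1/25119) = √(-71563981/1255950) = I*√399470141942/83730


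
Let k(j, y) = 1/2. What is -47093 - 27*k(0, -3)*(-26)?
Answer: -46742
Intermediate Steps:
k(j, y) = ½
-47093 - 27*k(0, -3)*(-26) = -47093 - 27*(½)*(-26) = -47093 - 27*(-26)/2 = -47093 - 1*(-351) = -47093 + 351 = -46742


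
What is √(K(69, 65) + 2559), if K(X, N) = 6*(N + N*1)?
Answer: 3*√371 ≈ 57.784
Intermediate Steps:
K(X, N) = 12*N (K(X, N) = 6*(N + N) = 6*(2*N) = 12*N)
√(K(69, 65) + 2559) = √(12*65 + 2559) = √(780 + 2559) = √3339 = 3*√371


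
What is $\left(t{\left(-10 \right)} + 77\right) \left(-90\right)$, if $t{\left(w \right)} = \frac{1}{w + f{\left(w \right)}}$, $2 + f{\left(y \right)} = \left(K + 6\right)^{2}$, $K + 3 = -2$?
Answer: $- \frac{76140}{11} \approx -6921.8$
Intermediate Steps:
$K = -5$ ($K = -3 - 2 = -5$)
$f{\left(y \right)} = -1$ ($f{\left(y \right)} = -2 + \left(-5 + 6\right)^{2} = -2 + 1^{2} = -2 + 1 = -1$)
$t{\left(w \right)} = \frac{1}{-1 + w}$ ($t{\left(w \right)} = \frac{1}{w - 1} = \frac{1}{-1 + w}$)
$\left(t{\left(-10 \right)} + 77\right) \left(-90\right) = \left(\frac{1}{-1 - 10} + 77\right) \left(-90\right) = \left(\frac{1}{-11} + 77\right) \left(-90\right) = \left(- \frac{1}{11} + 77\right) \left(-90\right) = \frac{846}{11} \left(-90\right) = - \frac{76140}{11}$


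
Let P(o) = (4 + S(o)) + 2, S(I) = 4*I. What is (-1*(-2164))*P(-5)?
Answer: -30296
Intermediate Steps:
P(o) = 6 + 4*o (P(o) = (4 + 4*o) + 2 = 6 + 4*o)
(-1*(-2164))*P(-5) = (-1*(-2164))*(6 + 4*(-5)) = 2164*(6 - 20) = 2164*(-14) = -30296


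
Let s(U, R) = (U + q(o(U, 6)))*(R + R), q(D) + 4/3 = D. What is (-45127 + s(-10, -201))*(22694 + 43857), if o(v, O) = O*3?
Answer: -3181603657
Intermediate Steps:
o(v, O) = 3*O
q(D) = -4/3 + D
s(U, R) = 2*R*(50/3 + U) (s(U, R) = (U + (-4/3 + 3*6))*(R + R) = (U + (-4/3 + 18))*(2*R) = (U + 50/3)*(2*R) = (50/3 + U)*(2*R) = 2*R*(50/3 + U))
(-45127 + s(-10, -201))*(22694 + 43857) = (-45127 + (⅔)*(-201)*(50 + 3*(-10)))*(22694 + 43857) = (-45127 + (⅔)*(-201)*(50 - 30))*66551 = (-45127 + (⅔)*(-201)*20)*66551 = (-45127 - 2680)*66551 = -47807*66551 = -3181603657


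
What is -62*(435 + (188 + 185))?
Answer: -50096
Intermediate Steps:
-62*(435 + (188 + 185)) = -62*(435 + 373) = -62*808 = -50096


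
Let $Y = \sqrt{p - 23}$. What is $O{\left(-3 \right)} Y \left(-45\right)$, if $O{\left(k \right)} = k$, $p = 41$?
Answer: $405 \sqrt{2} \approx 572.76$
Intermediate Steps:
$Y = 3 \sqrt{2}$ ($Y = \sqrt{41 - 23} = \sqrt{18} = 3 \sqrt{2} \approx 4.2426$)
$O{\left(-3 \right)} Y \left(-45\right) = - 3 \cdot 3 \sqrt{2} \left(-45\right) = - 9 \sqrt{2} \left(-45\right) = 405 \sqrt{2}$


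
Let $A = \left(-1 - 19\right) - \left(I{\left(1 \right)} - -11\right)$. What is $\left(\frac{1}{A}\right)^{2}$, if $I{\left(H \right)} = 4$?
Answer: $\frac{1}{1225} \approx 0.00081633$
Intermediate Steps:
$A = -35$ ($A = \left(-1 - 19\right) - \left(4 - -11\right) = -20 - \left(4 + 11\right) = -20 - 15 = -35$)
$\left(\frac{1}{A}\right)^{2} = \left(\frac{1}{-35}\right)^{2} = \left(- \frac{1}{35}\right)^{2} = \frac{1}{1225}$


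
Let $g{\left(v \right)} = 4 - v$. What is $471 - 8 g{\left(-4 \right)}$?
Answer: $407$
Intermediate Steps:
$471 - 8 g{\left(-4 \right)} = 471 - 8 \left(4 - -4\right) = 471 - 8 \left(4 + 4\right) = 471 - 8 \cdot 8 = 471 - 64 = 407$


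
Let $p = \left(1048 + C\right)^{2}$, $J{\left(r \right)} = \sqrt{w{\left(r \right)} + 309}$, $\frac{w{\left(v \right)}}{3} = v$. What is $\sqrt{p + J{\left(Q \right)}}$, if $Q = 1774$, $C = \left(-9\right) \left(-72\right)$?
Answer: $\sqrt{2876416 + \sqrt{5631}} \approx 1696.0$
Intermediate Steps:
$C = 648$
$w{\left(v \right)} = 3 v$
$J{\left(r \right)} = \sqrt{309 + 3 r}$ ($J{\left(r \right)} = \sqrt{3 r + 309} = \sqrt{309 + 3 r}$)
$p = 2876416$ ($p = \left(1048 + 648\right)^{2} = 1696^{2} = 2876416$)
$\sqrt{p + J{\left(Q \right)}} = \sqrt{2876416 + \sqrt{309 + 3 \cdot 1774}} = \sqrt{2876416 + \sqrt{309 + 5322}} = \sqrt{2876416 + \sqrt{5631}}$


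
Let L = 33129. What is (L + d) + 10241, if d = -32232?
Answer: 11138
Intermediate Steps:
(L + d) + 10241 = (33129 - 32232) + 10241 = 897 + 10241 = 11138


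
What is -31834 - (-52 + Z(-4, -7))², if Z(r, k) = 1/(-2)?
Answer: -138361/4 ≈ -34590.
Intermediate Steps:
Z(r, k) = -½
-31834 - (-52 + Z(-4, -7))² = -31834 - (-52 - ½)² = -31834 - (-105/2)² = -31834 - 1*11025/4 = -31834 - 11025/4 = -138361/4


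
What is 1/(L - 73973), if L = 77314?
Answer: 1/3341 ≈ 0.00029931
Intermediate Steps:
1/(L - 73973) = 1/(77314 - 73973) = 1/3341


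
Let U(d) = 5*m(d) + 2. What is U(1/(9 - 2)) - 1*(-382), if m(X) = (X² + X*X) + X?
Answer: 18861/49 ≈ 384.92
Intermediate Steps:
m(X) = X + 2*X² (m(X) = (X² + X²) + X = 2*X² + X = X + 2*X²)
U(d) = 2 + 5*d*(1 + 2*d) (U(d) = 5*(d*(1 + 2*d)) + 2 = 5*d*(1 + 2*d) + 2 = 2 + 5*d*(1 + 2*d))
U(1/(9 - 2)) - 1*(-382) = (2 + 5*(1 + 2/(9 - 2))/(9 - 2)) - 1*(-382) = (2 + 5*(1 + 2/7)/7) + 382 = (2 + 5*(⅐)*(1 + 2*(⅐))) + 382 = (2 + 5*(⅐)*(1 + 2/7)) + 382 = (2 + 5*(⅐)*(9/7)) + 382 = (2 + 45/49) + 382 = 143/49 + 382 = 18861/49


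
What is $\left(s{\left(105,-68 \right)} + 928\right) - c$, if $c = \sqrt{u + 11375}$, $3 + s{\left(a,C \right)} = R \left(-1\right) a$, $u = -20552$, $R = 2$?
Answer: $715 - i \sqrt{9177} \approx 715.0 - 95.797 i$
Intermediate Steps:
$s{\left(a,C \right)} = -3 - 2 a$ ($s{\left(a,C \right)} = -3 + 2 \left(-1\right) a = -3 - 2 a$)
$c = i \sqrt{9177}$ ($c = \sqrt{-20552 + 11375} = \sqrt{-9177} = i \sqrt{9177} \approx 95.797 i$)
$\left(s{\left(105,-68 \right)} + 928\right) - c = \left(\left(-3 - 210\right) + 928\right) - i \sqrt{9177} = \left(-213 + 928\right) - i \sqrt{9177} = 715 - i \sqrt{9177}$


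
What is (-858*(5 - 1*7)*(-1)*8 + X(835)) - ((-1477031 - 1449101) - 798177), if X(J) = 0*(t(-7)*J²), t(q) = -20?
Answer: 3710581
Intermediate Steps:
X(J) = 0 (X(J) = 0*(-20*J²) = 0)
(-858*(5 - 1*7)*(-1)*8 + X(835)) - ((-1477031 - 1449101) - 798177) = (-858*(5 - 1*7)*(-1)*8 + 0) - ((-1477031 - 1449101) - 798177) = (-858*(5 - 7)*(-1)*8 + 0) - (-2926132 - 798177) = (-858*(-2*(-1))*8 + 0) - 1*(-3724309) = (-1716*8 + 0) + 3724309 = (-858*16 + 0) + 3724309 = (-13728 + 0) + 3724309 = -13728 + 3724309 = 3710581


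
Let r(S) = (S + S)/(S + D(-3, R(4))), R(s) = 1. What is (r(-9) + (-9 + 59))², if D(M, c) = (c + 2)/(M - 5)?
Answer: 1684804/625 ≈ 2695.7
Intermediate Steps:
D(M, c) = (2 + c)/(-5 + M)
r(S) = 2*S/(-3/8 + S) (r(S) = (S + S)/(S + (2 + 1)/(-5 - 3)) = (2*S)/(S + 3/(-8)) = (2*S)/(S - ⅛*3) = (2*S)/(S - 3/8) = (2*S)/(-3/8 + S) = 2*S/(-3/8 + S))
(r(-9) + (-9 + 59))² = (16*(-9)/(-3 + 8*(-9)) + (-9 + 59))² = (16*(-9)/(-3 - 72) + 50)² = (16*(-9)/(-75) + 50)² = (16*(-9)*(-1/75) + 50)² = (48/25 + 50)² = (1298/25)² = 1684804/625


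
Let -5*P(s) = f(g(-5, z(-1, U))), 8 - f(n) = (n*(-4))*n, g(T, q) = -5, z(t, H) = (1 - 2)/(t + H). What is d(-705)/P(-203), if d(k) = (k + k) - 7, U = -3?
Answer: 7085/108 ≈ 65.602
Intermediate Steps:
d(k) = -7 + 2*k (d(k) = 2*k - 7 = -7 + 2*k)
z(t, H) = -1/(H + t)
f(n) = 8 + 4*n² (f(n) = 8 - n*(-4)*n = 8 - (-4*n)*n = 8 - (-4)*n² = 8 + 4*n²)
P(s) = -108/5 (P(s) = -(8 + 4*(-5)²)/5 = -(8 + 4*25)/5 = -(8 + 100)/5 = -⅕*108 = -108/5)
d(-705)/P(-203) = (-7 + 2*(-705))/(-108/5) = (-7 - 1410)*(-5/108) = -1417*(-5/108) = 7085/108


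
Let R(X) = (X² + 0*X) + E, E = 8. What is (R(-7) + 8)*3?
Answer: 195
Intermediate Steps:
R(X) = 8 + X² (R(X) = (X² + 0*X) + 8 = (X² + 0) + 8 = X² + 8 = 8 + X²)
(R(-7) + 8)*3 = ((8 + (-7)²) + 8)*3 = ((8 + 49) + 8)*3 = (57 + 8)*3 = 65*3 = 195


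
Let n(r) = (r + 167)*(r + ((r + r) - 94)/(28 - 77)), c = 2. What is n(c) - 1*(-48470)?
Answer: 2406802/49 ≈ 49118.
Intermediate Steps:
n(r) = (167 + r)*(94/49 + 47*r/49) (n(r) = (167 + r)*(r + (2*r - 94)/(-49)) = (167 + r)*(r + (-94 + 2*r)*(-1/49)) = (167 + r)*(r + (94/49 - 2*r/49)) = (167 + r)*(94/49 + 47*r/49))
n(c) - 1*(-48470) = (15698/49 + (47/49)*2² + (7943/49)*2) - 1*(-48470) = (15698/49 + (47/49)*4 + 15886/49) + 48470 = (15698/49 + 188/49 + 15886/49) + 48470 = 31772/49 + 48470 = 2406802/49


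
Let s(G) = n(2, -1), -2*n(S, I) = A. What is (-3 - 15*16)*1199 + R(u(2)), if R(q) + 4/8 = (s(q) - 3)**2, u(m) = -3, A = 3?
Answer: -1165349/4 ≈ -2.9134e+5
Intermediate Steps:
n(S, I) = -3/2 (n(S, I) = -1/2*3 = -3/2)
s(G) = -3/2
R(q) = 79/4 (R(q) = -1/2 + (-3/2 - 3)**2 = -1/2 + (-9/2)**2 = -1/2 + 81/4 = 79/4)
(-3 - 15*16)*1199 + R(u(2)) = (-3 - 15*16)*1199 + 79/4 = (-3 - 240)*1199 + 79/4 = -243*1199 + 79/4 = -291357 + 79/4 = -1165349/4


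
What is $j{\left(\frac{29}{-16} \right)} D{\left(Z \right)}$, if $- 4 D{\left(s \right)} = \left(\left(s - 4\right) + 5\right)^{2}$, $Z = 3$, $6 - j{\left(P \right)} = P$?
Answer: $- \frac{125}{4} \approx -31.25$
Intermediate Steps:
$j{\left(P \right)} = 6 - P$
$D{\left(s \right)} = - \frac{\left(1 + s\right)^{2}}{4}$ ($D{\left(s \right)} = - \frac{\left(\left(s - 4\right) + 5\right)^{2}}{4} = - \frac{\left(\left(-4 + s\right) + 5\right)^{2}}{4} = - \frac{\left(1 + s\right)^{2}}{4}$)
$j{\left(\frac{29}{-16} \right)} D{\left(Z \right)} = \left(6 - \frac{29}{-16}\right) \left(- \frac{\left(1 + 3\right)^{2}}{4}\right) = \left(6 - 29 \left(- \frac{1}{16}\right)\right) \left(- \frac{4^{2}}{4}\right) = \left(6 - - \frac{29}{16}\right) \left(\left(- \frac{1}{4}\right) 16\right) = \left(6 + \frac{29}{16}\right) \left(-4\right) = \frac{125}{16} \left(-4\right) = - \frac{125}{4}$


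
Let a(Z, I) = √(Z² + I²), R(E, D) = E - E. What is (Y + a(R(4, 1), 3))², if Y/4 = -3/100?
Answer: 5184/625 ≈ 8.2944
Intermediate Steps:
R(E, D) = 0
Y = -3/25 (Y = 4*(-3/100) = -3/25 ≈ -0.12000)
a(Z, I) = √(I² + Z²)
(Y + a(R(4, 1), 3))² = (-3/25 + √(3² + 0²))² = (-3/25 + √(9 + 0))² = (-3/25 + √9)² = (-3/25 + 3)² = (72/25)² = 5184/625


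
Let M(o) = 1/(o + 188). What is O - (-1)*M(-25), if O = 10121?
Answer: 1649724/163 ≈ 10121.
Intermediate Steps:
M(o) = 1/(188 + o)
O - (-1)*M(-25) = 10121 - (-1)/(188 - 25) = 10121 - (-1)/163 = 10121 - 1*(-1/163) = 10121 + 1/163 = 1649724/163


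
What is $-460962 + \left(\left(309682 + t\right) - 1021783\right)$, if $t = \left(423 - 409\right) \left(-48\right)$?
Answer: $-1173735$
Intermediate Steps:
$t = -672$ ($t = 14 \left(-48\right) = -672$)
$-460962 + \left(\left(309682 + t\right) - 1021783\right) = -460962 + \left(\left(309682 - 672\right) - 1021783\right) = -460962 + \left(309010 - 1021783\right) = -460962 - 712773 = -1173735$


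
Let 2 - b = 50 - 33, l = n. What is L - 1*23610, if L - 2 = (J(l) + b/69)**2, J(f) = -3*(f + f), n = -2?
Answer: -12415191/529 ≈ -23469.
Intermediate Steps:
l = -2
b = -15 (b = 2 - (50 - 33) = 2 - 1*17 = 2 - 17 = -15)
J(f) = -6*f
L = 74499/529 (L = 2 + (-6*(-2) - 15/69)**2 = 2 + (12 - 15*1/69)**2 = 2 + (12 - 5/23)**2 = 2 + (271/23)**2 = 2 + 73441/529 = 74499/529 ≈ 140.83)
L - 1*23610 = 74499/529 - 1*23610 = 74499/529 - 23610 = -12415191/529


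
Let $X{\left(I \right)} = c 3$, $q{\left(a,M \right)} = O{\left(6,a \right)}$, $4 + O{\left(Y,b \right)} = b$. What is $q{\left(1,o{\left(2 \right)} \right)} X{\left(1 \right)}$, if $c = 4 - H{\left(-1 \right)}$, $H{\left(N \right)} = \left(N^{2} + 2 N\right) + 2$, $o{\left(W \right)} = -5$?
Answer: $-27$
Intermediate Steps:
$O{\left(Y,b \right)} = -4 + b$
$q{\left(a,M \right)} = -4 + a$
$H{\left(N \right)} = 2 + N^{2} + 2 N$
$c = 3$ ($c = 4 - \left(2 + \left(-1\right)^{2} + 2 \left(-1\right)\right) = 4 - \left(2 + 1 - 2\right) = 4 - 1 = 3$)
$X{\left(I \right)} = 9$ ($X{\left(I \right)} = 3 \cdot 3 = 9$)
$q{\left(1,o{\left(2 \right)} \right)} X{\left(1 \right)} = \left(-4 + 1\right) 9 = \left(-3\right) 9 = -27$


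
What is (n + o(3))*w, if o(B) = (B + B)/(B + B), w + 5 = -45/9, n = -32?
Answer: 310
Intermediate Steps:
w = -10 (w = -5 - 45/9 = -5 - 45*⅑ = -5 - 5 = -10)
o(B) = 1 (o(B) = (2*B)/((2*B)) = (2*B)*(1/(2*B)) = 1)
(n + o(3))*w = (-32 + 1)*(-10) = -31*(-10) = 310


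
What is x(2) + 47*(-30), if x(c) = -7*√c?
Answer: -1410 - 7*√2 ≈ -1419.9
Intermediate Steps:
x(2) + 47*(-30) = -7*√2 + 47*(-30) = -7*√2 - 1410 = -1410 - 7*√2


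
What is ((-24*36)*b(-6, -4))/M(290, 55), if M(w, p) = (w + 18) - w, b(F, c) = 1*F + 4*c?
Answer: 1056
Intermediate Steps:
b(F, c) = F + 4*c
M(w, p) = 18 (M(w, p) = (18 + w) - w = 18)
((-24*36)*b(-6, -4))/M(290, 55) = ((-24*36)*(-6 + 4*(-4)))/18 = -864*(-6 - 16)*(1/18) = -864*(-22)*(1/18) = 19008*(1/18) = 1056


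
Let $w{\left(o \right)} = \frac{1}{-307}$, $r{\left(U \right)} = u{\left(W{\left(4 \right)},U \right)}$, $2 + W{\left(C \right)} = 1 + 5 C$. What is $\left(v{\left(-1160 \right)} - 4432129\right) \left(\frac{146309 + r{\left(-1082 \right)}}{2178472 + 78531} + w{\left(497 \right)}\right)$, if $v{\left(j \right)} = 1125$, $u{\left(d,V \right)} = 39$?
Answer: $- \frac{189079062710332}{692899921} \approx -2.7288 \cdot 10^{5}$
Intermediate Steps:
$W{\left(C \right)} = -1 + 5 C$ ($W{\left(C \right)} = -2 + \left(1 + 5 C\right) = -1 + 5 C$)
$r{\left(U \right)} = 39$
$w{\left(o \right)} = - \frac{1}{307}$
$\left(v{\left(-1160 \right)} - 4432129\right) \left(\frac{146309 + r{\left(-1082 \right)}}{2178472 + 78531} + w{\left(497 \right)}\right) = \left(1125 - 4432129\right) \left(\frac{146309 + 39}{2178472 + 78531} - \frac{1}{307}\right) = - 4431004 \left(\frac{146348}{2257003} - \frac{1}{307}\right) = \left(-4431004\right) \frac{42671833}{692899921} = - \frac{189079062710332}{692899921}$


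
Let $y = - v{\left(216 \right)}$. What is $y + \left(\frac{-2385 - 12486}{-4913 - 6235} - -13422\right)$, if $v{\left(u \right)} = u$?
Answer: $\frac{49078453}{3716} \approx 13207.0$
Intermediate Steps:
$y = -216$ ($y = \left(-1\right) 216 = -216$)
$y + \left(\frac{-2385 - 12486}{-4913 - 6235} - -13422\right) = -216 + \left(\frac{-2385 - 12486}{-4913 - 6235} - -13422\right) = -216 + \left(- \frac{14871}{-11148} + 13422\right) = -216 + \left(\left(-14871\right) \left(- \frac{1}{11148}\right) + 13422\right) = -216 + \left(\frac{4957}{3716} + 13422\right) = -216 + \frac{49881109}{3716} = \frac{49078453}{3716}$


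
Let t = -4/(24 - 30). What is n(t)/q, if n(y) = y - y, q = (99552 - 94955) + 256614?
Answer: 0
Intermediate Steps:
q = 261211 (q = 4597 + 256614 = 261211)
t = ⅔ (t = -4/(-6) = -4*(-⅙) = ⅔ ≈ 0.66667)
n(y) = 0
n(t)/q = 0/261211 = 0*(1/261211) = 0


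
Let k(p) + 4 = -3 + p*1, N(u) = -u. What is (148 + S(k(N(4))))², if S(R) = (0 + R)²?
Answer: 72361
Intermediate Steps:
k(p) = -7 + p (k(p) = -4 + (-3 + p*1) = -4 + (-3 + p) = -7 + p)
S(R) = R²
(148 + S(k(N(4))))² = (148 + (-7 - 1*4)²)² = (148 + (-7 - 4)²)² = (148 + (-11)²)² = (148 + 121)² = 269² = 72361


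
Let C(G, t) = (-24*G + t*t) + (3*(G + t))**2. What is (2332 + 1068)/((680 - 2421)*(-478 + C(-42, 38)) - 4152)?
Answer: -340/369159 ≈ -0.00092101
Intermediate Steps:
C(G, t) = t**2 + (3*G + 3*t)**2 - 24*G (C(G, t) = (-24*G + t**2) + (3*G + 3*t)**2 = (t**2 - 24*G) + (3*G + 3*t)**2 = t**2 + (3*G + 3*t)**2 - 24*G)
(2332 + 1068)/((680 - 2421)*(-478 + C(-42, 38)) - 4152) = (2332 + 1068)/((680 - 2421)*(-478 + (38**2 - 24*(-42) + 9*(-42 + 38)**2)) - 4152) = 3400/(-1741*(-478 + (1444 + 1008 + 9*(-4)**2)) - 4152) = 3400/(-1741*(-478 + (1444 + 1008 + 9*16)) - 4152) = 3400/(-1741*(-478 + (1444 + 1008 + 144)) - 4152) = 3400/(-1741*(-478 + 2596) - 4152) = 3400/(-1741*2118 - 4152) = 3400/(-3687438 - 4152) = 3400/(-3691590) = 3400*(-1/3691590) = -340/369159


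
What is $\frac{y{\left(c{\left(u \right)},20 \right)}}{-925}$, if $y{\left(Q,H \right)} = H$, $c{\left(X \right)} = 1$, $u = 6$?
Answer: $- \frac{4}{185} \approx -0.021622$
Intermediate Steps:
$\frac{y{\left(c{\left(u \right)},20 \right)}}{-925} = \frac{20}{-925} = 20 \left(- \frac{1}{925}\right) = - \frac{4}{185}$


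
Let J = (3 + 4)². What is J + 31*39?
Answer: 1258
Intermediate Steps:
J = 49 (J = 7² = 49)
J + 31*39 = 49 + 31*39 = 49 + 1209 = 1258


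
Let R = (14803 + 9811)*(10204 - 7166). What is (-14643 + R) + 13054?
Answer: 74775743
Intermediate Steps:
R = 74777332 (R = 24614*3038 = 74777332)
(-14643 + R) + 13054 = (-14643 + 74777332) + 13054 = 74762689 + 13054 = 74775743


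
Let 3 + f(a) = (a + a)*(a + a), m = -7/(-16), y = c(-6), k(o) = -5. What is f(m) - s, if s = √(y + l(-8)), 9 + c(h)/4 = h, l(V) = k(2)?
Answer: -143/64 - I*√65 ≈ -2.2344 - 8.0623*I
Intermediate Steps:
l(V) = -5
c(h) = -36 + 4*h
y = -60 (y = -36 + 4*(-6) = -36 - 24 = -60)
m = 7/16 (m = -7*(-1/16) = 7/16 ≈ 0.43750)
f(a) = -3 + 4*a² (f(a) = -3 + (a + a)*(a + a) = -3 + (2*a)*(2*a) = -3 + 4*a²)
s = I*√65 (s = √(-60 - 5) = √(-65) = I*√65 ≈ 8.0623*I)
f(m) - s = (-3 + 4*(7/16)²) - I*√65 = (-3 + 4*(49/256)) - I*√65 = (-3 + 49/64) - I*√65 = -143/64 - I*√65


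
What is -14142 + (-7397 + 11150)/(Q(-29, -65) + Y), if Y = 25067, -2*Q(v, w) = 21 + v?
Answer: -118183443/8357 ≈ -14142.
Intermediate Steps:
Q(v, w) = -21/2 - v/2 (Q(v, w) = -(21 + v)/2 = -21/2 - v/2)
-14142 + (-7397 + 11150)/(Q(-29, -65) + Y) = -14142 + (-7397 + 11150)/((-21/2 - 1/2*(-29)) + 25067) = -14142 + 3753/((-21/2 + 29/2) + 25067) = -14142 + 3753/(4 + 25067) = -14142 + 3753/25071 = -14142 + 3753*(1/25071) = -14142 + 1251/8357 = -118183443/8357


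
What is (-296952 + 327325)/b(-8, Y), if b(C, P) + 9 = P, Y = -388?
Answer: -30373/397 ≈ -76.506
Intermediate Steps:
b(C, P) = -9 + P
(-296952 + 327325)/b(-8, Y) = (-296952 + 327325)/(-9 - 388) = 30373/(-397) = 30373*(-1/397) = -30373/397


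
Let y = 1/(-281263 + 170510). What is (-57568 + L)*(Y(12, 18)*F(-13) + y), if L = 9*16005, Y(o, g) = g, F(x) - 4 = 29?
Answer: 5689086699037/110753 ≈ 5.1367e+7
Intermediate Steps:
F(x) = 33 (F(x) = 4 + 29 = 33)
L = 144045
y = -1/110753 (y = 1/(-110753) = -1/110753 ≈ -9.0291e-6)
(-57568 + L)*(Y(12, 18)*F(-13) + y) = (-57568 + 144045)*(18*33 - 1/110753) = 86477*(594 - 1/110753) = 86477*(65787281/110753) = 5689086699037/110753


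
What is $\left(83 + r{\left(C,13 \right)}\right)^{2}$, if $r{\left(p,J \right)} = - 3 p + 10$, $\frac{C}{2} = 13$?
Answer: $225$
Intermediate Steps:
$C = 26$ ($C = 2 \cdot 13 = 26$)
$r{\left(p,J \right)} = 10 - 3 p$
$\left(83 + r{\left(C,13 \right)}\right)^{2} = \left(83 + \left(10 - 78\right)\right)^{2} = \left(83 - 68\right)^{2} = 15^{2} = 225$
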